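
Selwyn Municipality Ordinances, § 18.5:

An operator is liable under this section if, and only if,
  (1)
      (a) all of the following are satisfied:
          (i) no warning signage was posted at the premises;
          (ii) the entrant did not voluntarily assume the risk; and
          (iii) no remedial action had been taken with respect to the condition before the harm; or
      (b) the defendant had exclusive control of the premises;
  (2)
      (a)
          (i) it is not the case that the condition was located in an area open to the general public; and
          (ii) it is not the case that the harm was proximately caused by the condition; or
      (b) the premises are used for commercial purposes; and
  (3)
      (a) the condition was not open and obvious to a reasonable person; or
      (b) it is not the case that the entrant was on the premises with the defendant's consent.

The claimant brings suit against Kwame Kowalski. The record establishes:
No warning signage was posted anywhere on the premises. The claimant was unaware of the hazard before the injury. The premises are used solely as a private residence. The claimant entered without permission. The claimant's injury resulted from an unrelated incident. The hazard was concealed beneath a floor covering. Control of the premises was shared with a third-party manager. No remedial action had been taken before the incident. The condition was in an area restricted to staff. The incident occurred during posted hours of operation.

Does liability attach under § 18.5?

(i) no signage posted — satisfied.
(ii) no assumed risk — holds.
(iii) no remedial action — holds.
(a) = T AND T AND T = true.
(b) exclusive control — not met.
(1) = T OR F = true.
(i) not (public area) — holds.
(ii) not (proximate cause) — met.
So (a) is satisfied (T AND T).
(b) commercial use — not met.
(2) = T OR F = true.
(a) not open/obvious — satisfied.
(b) not (consent to enter) — satisfied.
(3) = T OR T = true.
Overall: T AND T AND T → true.

Yes — liable.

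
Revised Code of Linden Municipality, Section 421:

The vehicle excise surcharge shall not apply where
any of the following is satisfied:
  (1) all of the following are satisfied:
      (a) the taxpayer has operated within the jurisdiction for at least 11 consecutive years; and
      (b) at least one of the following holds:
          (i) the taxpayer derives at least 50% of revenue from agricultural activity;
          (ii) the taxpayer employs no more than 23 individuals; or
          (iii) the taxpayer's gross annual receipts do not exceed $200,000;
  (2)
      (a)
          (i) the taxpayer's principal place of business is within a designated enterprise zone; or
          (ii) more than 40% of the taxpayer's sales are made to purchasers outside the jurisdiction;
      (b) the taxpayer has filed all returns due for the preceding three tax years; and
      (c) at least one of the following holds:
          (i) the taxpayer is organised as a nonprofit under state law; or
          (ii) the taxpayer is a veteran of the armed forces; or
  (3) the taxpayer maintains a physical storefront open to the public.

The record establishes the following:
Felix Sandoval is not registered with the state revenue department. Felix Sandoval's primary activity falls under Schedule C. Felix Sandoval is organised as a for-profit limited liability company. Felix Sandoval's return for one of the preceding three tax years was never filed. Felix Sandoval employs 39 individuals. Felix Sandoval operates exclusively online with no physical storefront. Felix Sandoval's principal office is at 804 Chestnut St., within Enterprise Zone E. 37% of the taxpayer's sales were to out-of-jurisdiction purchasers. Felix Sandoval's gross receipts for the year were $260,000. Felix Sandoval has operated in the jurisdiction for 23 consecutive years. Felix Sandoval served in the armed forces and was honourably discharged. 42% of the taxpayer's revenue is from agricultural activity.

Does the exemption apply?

No — not exempt.

(a) ≥ 11 yrs in jurisdiction — met.
(i) ≥50% agricultural — fails.
(ii) ≤ 23 employees — not satisfied.
(iii) receipts ≤ $200,000 — not satisfied.
So (b) is not satisfied (F OR F OR F).
(1): T AND F → false.
(i) in enterprise zone — satisfied.
(ii) >40% out-of-jur. sales — not satisfied.
(a): T OR F → true.
(b) returns current — not met.
(i) nonprofit — not met.
(ii) veteran — satisfied.
(c) = F OR T = true.
(2) = T AND F AND T = false.
(3) has storefront — not met.
Overall: F OR F OR F → false.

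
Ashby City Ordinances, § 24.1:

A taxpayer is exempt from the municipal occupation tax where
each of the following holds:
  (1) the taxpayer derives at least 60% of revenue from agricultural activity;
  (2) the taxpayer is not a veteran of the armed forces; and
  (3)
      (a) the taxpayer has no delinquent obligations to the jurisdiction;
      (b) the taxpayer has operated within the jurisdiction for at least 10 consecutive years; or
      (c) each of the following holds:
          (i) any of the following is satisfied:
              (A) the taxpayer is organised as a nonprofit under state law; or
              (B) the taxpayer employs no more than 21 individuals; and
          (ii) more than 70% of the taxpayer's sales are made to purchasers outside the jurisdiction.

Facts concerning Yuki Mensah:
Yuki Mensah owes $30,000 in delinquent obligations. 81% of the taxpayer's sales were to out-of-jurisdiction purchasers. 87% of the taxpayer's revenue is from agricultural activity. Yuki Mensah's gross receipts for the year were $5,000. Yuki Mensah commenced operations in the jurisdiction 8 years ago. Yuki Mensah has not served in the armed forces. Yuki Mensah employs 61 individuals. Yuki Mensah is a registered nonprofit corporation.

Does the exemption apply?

(1) ≥60% agricultural — met.
(2) not (veteran) — holds.
(a) no delinquency — not met.
(b) ≥ 10 yrs in jurisdiction — not satisfied.
(A) nonprofit — satisfied.
(B) ≤ 21 employees — not satisfied.
(i): T OR F → true.
(ii) >70% out-of-jur. sales — satisfied.
(c): T AND T → true.
(3) = F OR F OR T = true.
So Overall is satisfied (T AND T AND T).

Yes — exempt.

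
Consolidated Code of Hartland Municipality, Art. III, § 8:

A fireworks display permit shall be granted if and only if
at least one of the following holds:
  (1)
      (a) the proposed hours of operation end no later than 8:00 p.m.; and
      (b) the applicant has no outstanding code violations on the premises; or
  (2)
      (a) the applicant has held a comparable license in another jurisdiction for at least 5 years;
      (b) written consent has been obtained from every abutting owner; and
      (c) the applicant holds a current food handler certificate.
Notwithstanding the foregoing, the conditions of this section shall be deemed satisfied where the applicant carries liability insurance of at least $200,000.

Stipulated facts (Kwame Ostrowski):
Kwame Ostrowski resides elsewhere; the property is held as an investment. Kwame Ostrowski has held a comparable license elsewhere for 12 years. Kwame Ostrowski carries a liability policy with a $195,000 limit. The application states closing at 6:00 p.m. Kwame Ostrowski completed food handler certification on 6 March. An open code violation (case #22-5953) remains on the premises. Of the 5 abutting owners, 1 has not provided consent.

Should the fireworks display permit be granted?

(a) closes by 8 p.m. — satisfied.
(b) no code violations — not met.
(1) = T AND F = false.
(a) prior license ≥ 5 yr — satisfied.
(b) all abutters consent — fails.
(c) food handler cert. — met.
(2) = T AND F AND T = false.
Overall: F OR F → false.
Exception (insurance ≥ $200,000) — not satisfied.
Result: main false OR exception false → false.

No — denied.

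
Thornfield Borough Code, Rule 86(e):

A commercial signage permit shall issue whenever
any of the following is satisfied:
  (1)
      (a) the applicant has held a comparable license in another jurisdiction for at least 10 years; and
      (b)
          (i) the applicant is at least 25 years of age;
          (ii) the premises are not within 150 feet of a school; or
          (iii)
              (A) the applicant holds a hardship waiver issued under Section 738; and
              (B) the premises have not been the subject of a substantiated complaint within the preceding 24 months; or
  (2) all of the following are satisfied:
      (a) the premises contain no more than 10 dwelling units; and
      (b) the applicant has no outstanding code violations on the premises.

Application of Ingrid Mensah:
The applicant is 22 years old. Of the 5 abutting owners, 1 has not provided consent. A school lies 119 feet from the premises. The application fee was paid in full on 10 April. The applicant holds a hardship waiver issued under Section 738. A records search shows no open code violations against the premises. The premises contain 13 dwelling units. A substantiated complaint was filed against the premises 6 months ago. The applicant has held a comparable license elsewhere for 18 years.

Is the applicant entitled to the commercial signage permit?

(a) prior license ≥ 10 yr — satisfied.
(i) age ≥ 25 — not met.
(ii) ≥150 ft from school — not satisfied.
(A) hardship waiver — satisfied.
(B) no complaint in 24 mo. — fails.
(iii) = T AND F = false.
So (b) is not satisfied (F OR F OR F).
(1) = T AND F = false.
(a) ≤ 10 units — fails.
(b) no code violations — satisfied.
(2): F AND T → false.
So Overall is not satisfied (F OR F).

No — denied.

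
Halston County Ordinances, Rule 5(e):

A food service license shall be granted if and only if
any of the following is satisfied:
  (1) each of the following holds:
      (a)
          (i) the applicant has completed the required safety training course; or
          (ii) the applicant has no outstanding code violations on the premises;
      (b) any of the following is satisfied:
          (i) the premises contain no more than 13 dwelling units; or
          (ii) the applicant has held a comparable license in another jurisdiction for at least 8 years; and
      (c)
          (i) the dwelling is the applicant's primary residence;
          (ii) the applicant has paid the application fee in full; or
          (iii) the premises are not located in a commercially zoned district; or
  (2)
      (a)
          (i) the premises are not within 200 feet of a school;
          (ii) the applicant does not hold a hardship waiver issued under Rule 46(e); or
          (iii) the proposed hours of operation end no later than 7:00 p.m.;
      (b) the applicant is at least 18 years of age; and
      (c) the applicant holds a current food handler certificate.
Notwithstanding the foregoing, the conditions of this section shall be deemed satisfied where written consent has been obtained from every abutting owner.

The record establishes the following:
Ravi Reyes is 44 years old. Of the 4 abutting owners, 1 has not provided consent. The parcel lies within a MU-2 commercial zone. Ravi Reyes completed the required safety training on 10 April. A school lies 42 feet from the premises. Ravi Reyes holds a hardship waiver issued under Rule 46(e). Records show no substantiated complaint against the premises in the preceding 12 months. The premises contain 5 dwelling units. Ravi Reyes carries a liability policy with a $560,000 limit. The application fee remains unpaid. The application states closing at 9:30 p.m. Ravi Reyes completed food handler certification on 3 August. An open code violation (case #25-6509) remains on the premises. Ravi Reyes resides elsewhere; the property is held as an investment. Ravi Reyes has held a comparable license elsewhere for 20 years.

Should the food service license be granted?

(i) safety training — met.
(ii) no code violations — not met.
So (a) is satisfied (T OR F).
(i) ≤ 13 units — satisfied.
(ii) prior license ≥ 8 yr — holds.
So (b) is satisfied (T OR T).
(i) primary residence — fails.
(ii) fee paid — fails.
(iii) not (commercially zoned) — not satisfied.
(c): F OR F OR F → false.
(1) = T AND T AND F = false.
(i) ≥200 ft from school — fails.
(ii) not (hardship waiver) — fails.
(iii) closes by 7 p.m. — not satisfied.
So (a) is not satisfied (F OR F OR F).
(b) age ≥ 18 — met.
(c) food handler cert. — satisfied.
(2) = F AND T AND T = false.
So Overall is not satisfied (F OR F).
Exception (all abutters consent) — not satisfied.
Result: main false OR exception false → false.

No — denied.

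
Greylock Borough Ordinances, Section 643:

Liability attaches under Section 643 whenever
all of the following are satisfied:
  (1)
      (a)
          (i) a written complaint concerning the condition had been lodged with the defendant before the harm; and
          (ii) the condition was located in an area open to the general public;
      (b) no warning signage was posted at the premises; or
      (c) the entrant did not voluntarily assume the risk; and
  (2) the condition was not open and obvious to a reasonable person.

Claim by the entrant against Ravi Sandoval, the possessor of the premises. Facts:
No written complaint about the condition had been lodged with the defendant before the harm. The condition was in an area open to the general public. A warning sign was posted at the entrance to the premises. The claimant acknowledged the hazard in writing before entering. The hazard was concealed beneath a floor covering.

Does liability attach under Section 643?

No — not liable.

(i) complaint lodged — not met.
(ii) public area — met.
(a) = F AND T = false.
(b) no signage posted — not satisfied.
(c) no assumed risk — fails.
(1): F OR F OR F → false.
(2) not open/obvious — met.
Overall = F AND T = false.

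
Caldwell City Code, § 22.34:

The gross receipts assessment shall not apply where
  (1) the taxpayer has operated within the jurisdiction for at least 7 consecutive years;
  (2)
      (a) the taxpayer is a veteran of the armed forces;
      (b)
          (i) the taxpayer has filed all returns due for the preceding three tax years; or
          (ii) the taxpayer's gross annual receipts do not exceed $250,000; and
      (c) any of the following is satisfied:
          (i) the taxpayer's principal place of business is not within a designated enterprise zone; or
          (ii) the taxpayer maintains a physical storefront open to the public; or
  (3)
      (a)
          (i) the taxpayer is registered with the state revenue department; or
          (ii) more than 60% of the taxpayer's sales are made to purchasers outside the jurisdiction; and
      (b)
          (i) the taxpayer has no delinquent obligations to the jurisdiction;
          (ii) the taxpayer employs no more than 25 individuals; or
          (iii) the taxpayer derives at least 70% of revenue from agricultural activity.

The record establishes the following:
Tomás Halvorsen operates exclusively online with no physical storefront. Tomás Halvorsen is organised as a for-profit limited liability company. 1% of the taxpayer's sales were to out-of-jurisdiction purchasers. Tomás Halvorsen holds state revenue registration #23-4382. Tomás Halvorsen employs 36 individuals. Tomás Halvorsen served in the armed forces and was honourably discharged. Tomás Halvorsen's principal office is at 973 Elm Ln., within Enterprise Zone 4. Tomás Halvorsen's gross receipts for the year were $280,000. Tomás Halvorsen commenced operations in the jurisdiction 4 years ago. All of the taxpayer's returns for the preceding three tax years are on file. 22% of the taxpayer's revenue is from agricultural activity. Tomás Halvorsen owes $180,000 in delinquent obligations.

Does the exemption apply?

(1) ≥ 7 yrs in jurisdiction — not satisfied.
(a) veteran — met.
(i) returns current — satisfied.
(ii) receipts ≤ $250,000 — not satisfied.
(b) = T OR F = true.
(i) not (in enterprise zone) — fails.
(ii) has storefront — fails.
(c): F OR F → false.
So (2) is not satisfied (T AND T AND F).
(i) state-registered — holds.
(ii) >60% out-of-jur. sales — not satisfied.
So (a) is satisfied (T OR F).
(i) no delinquency — not satisfied.
(ii) ≤ 25 employees — not satisfied.
(iii) ≥70% agricultural — not satisfied.
(b) = F OR F OR F = false.
So (3) is not satisfied (T AND F).
Overall = F OR F OR F = false.

No — not exempt.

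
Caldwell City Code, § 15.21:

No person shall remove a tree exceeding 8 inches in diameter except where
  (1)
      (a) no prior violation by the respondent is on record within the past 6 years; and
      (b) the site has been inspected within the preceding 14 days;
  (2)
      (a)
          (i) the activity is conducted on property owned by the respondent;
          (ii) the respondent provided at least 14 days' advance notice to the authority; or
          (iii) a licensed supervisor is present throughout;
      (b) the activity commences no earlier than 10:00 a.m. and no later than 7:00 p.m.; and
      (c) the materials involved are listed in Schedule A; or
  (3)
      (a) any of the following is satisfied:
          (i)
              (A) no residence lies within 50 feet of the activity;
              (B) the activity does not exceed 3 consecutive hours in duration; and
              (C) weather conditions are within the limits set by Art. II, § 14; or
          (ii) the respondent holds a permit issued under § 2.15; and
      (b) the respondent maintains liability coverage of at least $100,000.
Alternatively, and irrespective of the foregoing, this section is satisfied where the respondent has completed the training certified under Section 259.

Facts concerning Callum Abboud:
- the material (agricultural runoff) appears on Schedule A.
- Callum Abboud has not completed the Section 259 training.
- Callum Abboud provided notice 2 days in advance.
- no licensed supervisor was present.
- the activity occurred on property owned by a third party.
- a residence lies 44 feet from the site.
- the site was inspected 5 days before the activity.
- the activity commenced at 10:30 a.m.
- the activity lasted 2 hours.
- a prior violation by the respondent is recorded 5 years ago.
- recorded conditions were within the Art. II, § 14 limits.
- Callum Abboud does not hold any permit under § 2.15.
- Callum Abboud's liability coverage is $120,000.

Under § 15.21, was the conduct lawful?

(a) no prior violation — not met.
(b) site inspected — met.
So (1) is not satisfied (F AND T).
(i) own property — not met.
(ii) ≥14 days' notice — not met.
(iii) supervisor present — not met.
(a): F OR F OR F → false.
(b) start within hours — holds.
(c) Schedule A material — met.
(2) = F AND T AND T = false.
(A) no residence in 50 ft — fails.
(B) ≤ 3 hrs duration — met.
(C) weather ok — satisfied.
(i): F AND T AND T → false.
(ii) holds permit — not met.
(a) = F OR F = false.
(b) coverage ≥ $100,000 — met.
(3): F AND T → false.
So Overall is not satisfied (F OR F OR F).
Exception (training certified) — not satisfied.
Result: main false OR exception false → false.

No — unlawful.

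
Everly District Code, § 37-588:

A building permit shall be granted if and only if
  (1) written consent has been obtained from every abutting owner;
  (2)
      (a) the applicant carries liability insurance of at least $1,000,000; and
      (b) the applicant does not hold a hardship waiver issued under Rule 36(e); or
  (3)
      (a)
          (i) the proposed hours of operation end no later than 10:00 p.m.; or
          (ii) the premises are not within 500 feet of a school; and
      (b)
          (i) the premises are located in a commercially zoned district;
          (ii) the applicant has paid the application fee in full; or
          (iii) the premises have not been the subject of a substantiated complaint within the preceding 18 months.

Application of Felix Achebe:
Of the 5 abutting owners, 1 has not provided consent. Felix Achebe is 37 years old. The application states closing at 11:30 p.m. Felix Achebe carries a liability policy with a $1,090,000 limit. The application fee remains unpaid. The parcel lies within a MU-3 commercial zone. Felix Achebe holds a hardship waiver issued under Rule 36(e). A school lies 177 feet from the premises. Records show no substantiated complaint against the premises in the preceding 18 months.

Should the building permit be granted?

No — denied.

(1) all abutters consent — not satisfied.
(a) insurance ≥ $1,000,000 — satisfied.
(b) not (hardship waiver) — not satisfied.
(2): T AND F → false.
(i) closes by 10 p.m. — fails.
(ii) ≥500 ft from school — not met.
(a): F OR F → false.
(i) commercially zoned — holds.
(ii) fee paid — not met.
(iii) no complaint in 18 mo. — met.
(b) = T OR F OR T = true.
So (3) is not satisfied (F AND T).
Overall: F OR F OR F → false.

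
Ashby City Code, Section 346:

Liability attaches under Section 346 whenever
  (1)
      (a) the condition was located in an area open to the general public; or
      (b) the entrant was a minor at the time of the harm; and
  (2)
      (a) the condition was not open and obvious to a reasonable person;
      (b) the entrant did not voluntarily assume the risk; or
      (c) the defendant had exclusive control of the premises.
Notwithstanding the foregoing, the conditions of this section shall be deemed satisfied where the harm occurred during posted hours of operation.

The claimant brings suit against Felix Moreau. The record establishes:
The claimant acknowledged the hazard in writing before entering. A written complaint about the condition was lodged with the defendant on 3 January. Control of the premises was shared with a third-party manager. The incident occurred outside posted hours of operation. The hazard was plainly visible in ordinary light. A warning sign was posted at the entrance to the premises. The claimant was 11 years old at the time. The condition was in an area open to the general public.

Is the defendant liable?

No — not liable.

(a) public area — holds.
(b) entrant a minor — satisfied.
(1) = T OR T = true.
(a) not open/obvious — fails.
(b) no assumed risk — not met.
(c) exclusive control — not satisfied.
(2) = F OR F OR F = false.
Overall: T AND F → false.
Exception (during posted hours) — not satisfied.
Result: main false OR exception false → false.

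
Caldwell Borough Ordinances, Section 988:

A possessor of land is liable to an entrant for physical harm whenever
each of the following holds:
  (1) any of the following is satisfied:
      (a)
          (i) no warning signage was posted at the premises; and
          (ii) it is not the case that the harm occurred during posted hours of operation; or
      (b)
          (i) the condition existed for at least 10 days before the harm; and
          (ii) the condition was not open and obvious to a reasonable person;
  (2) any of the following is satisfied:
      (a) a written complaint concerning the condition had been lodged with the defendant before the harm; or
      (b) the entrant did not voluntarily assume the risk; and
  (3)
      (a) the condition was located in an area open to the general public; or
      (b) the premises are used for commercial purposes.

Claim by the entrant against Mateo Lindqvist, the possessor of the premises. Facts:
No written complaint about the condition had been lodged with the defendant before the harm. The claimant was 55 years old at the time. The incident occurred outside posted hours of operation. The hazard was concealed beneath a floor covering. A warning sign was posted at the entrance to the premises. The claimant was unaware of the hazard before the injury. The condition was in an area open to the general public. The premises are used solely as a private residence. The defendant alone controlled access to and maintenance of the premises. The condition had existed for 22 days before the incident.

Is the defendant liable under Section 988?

Yes — liable.

(i) no signage posted — not satisfied.
(ii) not (during posted hours) — holds.
(a): F AND T → false.
(i) condition ≥10 days old — satisfied.
(ii) not open/obvious — holds.
(b): T AND T → true.
(1) = F OR T = true.
(a) complaint lodged — fails.
(b) no assumed risk — satisfied.
So (2) is satisfied (F OR T).
(a) public area — holds.
(b) commercial use — fails.
(3): T OR F → true.
Overall = T AND T AND T = true.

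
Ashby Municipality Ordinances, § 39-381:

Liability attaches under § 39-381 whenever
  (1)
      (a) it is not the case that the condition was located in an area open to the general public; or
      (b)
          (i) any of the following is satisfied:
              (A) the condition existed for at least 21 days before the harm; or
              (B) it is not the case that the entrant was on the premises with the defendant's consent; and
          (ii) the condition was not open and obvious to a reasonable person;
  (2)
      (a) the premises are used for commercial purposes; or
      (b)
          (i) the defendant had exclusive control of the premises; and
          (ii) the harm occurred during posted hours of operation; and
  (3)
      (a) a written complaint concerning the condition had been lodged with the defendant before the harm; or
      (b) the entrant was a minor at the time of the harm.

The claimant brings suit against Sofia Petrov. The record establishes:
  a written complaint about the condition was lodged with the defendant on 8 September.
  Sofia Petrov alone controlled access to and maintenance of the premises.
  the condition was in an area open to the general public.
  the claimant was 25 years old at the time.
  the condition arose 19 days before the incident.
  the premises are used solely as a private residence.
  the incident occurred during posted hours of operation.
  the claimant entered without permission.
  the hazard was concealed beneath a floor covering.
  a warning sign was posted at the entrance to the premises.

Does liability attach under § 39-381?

Yes — liable.

(a) not (public area) — not satisfied.
(A) condition ≥21 days old — not met.
(B) not (consent to enter) — satisfied.
(i) = F OR T = true.
(ii) not open/obvious — satisfied.
(b) = T AND T = true.
(1) = F OR T = true.
(a) commercial use — not met.
(i) exclusive control — met.
(ii) during posted hours — satisfied.
So (b) is satisfied (T AND T).
So (2) is satisfied (F OR T).
(a) complaint lodged — satisfied.
(b) entrant a minor — not met.
(3): T OR F → true.
So Overall is satisfied (T AND T AND T).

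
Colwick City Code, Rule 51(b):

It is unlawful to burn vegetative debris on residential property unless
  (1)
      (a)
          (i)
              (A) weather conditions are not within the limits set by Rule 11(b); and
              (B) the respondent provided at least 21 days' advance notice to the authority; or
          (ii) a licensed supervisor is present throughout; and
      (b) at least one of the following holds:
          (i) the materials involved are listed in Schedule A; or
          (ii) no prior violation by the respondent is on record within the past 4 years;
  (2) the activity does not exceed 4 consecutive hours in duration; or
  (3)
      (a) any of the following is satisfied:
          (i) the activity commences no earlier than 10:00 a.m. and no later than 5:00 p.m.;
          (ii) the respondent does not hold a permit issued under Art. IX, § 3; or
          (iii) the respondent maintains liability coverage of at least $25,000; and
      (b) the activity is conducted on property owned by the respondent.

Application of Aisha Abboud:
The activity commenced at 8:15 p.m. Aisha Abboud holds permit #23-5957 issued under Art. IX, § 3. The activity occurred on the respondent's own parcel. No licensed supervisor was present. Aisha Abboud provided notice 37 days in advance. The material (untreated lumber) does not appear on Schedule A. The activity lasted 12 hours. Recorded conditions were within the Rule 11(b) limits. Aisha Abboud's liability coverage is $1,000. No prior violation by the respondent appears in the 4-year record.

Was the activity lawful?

(A) not (weather ok) — not satisfied.
(B) ≥21 days' notice — holds.
(i): F AND T → false.
(ii) supervisor present — not met.
(a) = F OR F = false.
(i) Schedule A material — not satisfied.
(ii) no prior violation — met.
So (b) is satisfied (F OR T).
So (1) is not satisfied (F AND T).
(2) ≤ 4 hrs duration — fails.
(i) start within hours — fails.
(ii) not (holds permit) — fails.
(iii) coverage ≥ $25,000 — not met.
(a) = F OR F OR F = false.
(b) own property — holds.
(3): F AND T → false.
Overall = F OR F OR F = false.

No — unlawful.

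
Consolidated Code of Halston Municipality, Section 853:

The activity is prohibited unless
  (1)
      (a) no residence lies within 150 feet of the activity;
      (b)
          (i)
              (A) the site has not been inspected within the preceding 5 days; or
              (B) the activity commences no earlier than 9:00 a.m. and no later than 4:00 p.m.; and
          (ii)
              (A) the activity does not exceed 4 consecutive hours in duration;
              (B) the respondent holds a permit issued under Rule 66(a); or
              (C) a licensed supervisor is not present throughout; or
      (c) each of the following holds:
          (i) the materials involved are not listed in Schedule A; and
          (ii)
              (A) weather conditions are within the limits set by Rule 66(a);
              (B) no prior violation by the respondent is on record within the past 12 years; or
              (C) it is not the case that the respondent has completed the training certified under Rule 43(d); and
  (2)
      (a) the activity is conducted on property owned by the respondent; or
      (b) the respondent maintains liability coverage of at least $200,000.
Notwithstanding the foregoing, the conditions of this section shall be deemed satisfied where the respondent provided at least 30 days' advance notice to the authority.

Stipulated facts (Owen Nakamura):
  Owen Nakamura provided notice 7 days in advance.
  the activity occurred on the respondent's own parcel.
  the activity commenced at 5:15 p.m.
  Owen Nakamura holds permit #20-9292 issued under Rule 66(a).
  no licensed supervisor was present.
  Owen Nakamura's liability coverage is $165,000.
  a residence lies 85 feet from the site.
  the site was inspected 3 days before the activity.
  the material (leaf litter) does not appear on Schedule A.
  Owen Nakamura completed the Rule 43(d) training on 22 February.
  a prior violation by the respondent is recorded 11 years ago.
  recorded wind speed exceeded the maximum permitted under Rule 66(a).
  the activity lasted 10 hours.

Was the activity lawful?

(a) no residence in 150 ft — not met.
(A) not (site inspected) — not satisfied.
(B) start within hours — not met.
(i) = F OR F = false.
(A) ≤ 4 hrs duration — fails.
(B) holds permit — met.
(C) not (supervisor present) — holds.
So (ii) is satisfied (F OR T OR T).
So (b) is not satisfied (F AND T).
(i) not (Schedule A material) — met.
(A) weather ok — not satisfied.
(B) no prior violation — not met.
(C) not (training certified) — not met.
(ii) = F OR F OR F = false.
(c): T AND F → false.
So (1) is not satisfied (F OR F OR F).
(a) own property — satisfied.
(b) coverage ≥ $200,000 — not met.
(2): T OR F → true.
Overall: F AND T → false.
Exception (≥30 days' notice) — not satisfied.
Result: main false OR exception false → false.

No — unlawful.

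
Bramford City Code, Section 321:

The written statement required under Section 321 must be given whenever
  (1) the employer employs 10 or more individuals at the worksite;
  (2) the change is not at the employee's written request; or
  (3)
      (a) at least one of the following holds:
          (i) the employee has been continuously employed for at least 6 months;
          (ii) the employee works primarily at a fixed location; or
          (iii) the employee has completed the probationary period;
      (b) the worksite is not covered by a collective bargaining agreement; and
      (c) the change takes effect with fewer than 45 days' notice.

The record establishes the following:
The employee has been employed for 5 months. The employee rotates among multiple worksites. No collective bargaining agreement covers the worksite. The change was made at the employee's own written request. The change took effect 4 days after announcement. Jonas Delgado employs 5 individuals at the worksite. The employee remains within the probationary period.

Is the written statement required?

(1) ≥ 10 at site — fails.
(2) not employee-requested — not satisfied.
(i) tenure ≥ 6 mo. — not met.
(ii) fixed location — not met.
(iii) past probation — not met.
(a): F OR F OR F → false.
(b) no CBA — holds.
(c) < 45 days' notice — satisfied.
(3): F AND T AND T → false.
Overall: F OR F OR F → false.

No — not required.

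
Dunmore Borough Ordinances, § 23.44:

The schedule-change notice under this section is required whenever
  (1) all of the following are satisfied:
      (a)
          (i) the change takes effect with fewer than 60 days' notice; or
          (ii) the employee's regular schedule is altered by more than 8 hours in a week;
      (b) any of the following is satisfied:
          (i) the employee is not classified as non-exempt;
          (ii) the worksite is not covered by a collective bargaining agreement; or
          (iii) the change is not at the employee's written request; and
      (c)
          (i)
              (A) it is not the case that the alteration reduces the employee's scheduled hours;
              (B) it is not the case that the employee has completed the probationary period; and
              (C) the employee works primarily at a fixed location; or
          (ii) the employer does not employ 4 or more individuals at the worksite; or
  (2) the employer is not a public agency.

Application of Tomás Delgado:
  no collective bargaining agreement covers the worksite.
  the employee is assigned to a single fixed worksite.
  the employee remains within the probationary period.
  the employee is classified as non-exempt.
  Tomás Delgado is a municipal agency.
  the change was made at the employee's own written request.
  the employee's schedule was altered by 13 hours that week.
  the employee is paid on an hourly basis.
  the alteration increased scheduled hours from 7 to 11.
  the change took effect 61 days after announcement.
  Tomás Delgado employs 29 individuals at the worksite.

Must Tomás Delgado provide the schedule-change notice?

(i) < 60 days' notice — not met.
(ii) schedule shift > 8h — holds.
(a): F OR T → true.
(i) not (non-exempt) — fails.
(ii) no CBA — met.
(iii) not employee-requested — not met.
(b) = F OR T OR F = true.
(A) not (hours reduced) — holds.
(B) not (past probation) — satisfied.
(C) fixed location — holds.
(i) = T AND T AND T = true.
(ii) not (≥ 4 at site) — fails.
So (c) is satisfied (T OR F).
(1): T AND T AND T → true.
(2) not (public agency) — fails.
Overall: T OR F → true.

Yes — required.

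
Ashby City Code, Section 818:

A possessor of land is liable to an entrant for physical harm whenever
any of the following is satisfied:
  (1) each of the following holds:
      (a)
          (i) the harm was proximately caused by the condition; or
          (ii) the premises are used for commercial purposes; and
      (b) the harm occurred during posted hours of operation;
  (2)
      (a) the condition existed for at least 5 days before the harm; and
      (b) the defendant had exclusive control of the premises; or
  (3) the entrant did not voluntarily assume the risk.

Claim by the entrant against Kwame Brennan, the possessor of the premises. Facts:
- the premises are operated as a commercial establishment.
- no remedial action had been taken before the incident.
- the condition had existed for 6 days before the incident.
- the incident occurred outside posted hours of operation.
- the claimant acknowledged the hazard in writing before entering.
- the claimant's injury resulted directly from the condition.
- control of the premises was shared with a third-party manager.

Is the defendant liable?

No — not liable.

(i) proximate cause — satisfied.
(ii) commercial use — met.
(a): T OR T → true.
(b) during posted hours — not satisfied.
(1): T AND F → false.
(a) condition ≥5 days old — satisfied.
(b) exclusive control — not met.
(2): T AND F → false.
(3) no assumed risk — not satisfied.
So Overall is not satisfied (F OR F OR F).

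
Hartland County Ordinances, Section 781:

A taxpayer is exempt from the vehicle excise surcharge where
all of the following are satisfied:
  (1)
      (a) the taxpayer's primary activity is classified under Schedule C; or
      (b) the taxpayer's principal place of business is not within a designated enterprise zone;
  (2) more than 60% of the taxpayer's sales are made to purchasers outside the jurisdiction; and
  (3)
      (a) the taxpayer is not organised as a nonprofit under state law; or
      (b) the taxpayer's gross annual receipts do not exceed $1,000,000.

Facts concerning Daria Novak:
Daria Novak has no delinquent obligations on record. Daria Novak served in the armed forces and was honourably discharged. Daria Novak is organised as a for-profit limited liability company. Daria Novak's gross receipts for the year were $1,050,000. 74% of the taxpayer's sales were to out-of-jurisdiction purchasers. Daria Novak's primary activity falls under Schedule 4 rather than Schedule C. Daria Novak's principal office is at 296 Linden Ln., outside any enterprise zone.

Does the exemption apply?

Yes — exempt.

(a) Schedule C activity — not satisfied.
(b) not (in enterprise zone) — met.
(1) = F OR T = true.
(2) >60% out-of-jur. sales — satisfied.
(a) not (nonprofit) — satisfied.
(b) receipts ≤ $1,000,000 — not met.
So (3) is satisfied (T OR F).
Overall = T AND T AND T = true.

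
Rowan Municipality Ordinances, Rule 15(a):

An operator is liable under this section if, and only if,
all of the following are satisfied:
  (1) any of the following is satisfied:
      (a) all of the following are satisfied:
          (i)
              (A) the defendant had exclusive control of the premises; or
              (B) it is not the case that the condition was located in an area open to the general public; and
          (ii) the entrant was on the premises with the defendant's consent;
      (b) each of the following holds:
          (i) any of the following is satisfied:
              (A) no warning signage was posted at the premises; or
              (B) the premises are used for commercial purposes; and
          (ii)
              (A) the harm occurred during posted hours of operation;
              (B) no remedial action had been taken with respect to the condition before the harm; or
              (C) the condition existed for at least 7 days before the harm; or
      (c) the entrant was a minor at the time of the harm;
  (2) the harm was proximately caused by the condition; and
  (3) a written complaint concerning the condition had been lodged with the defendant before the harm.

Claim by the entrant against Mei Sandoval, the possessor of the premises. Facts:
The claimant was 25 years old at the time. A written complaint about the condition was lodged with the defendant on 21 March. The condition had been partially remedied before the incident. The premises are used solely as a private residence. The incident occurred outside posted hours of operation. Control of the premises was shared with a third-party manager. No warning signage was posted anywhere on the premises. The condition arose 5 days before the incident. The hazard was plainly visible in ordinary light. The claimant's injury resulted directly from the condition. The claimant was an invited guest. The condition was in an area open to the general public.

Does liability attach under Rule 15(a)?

(A) exclusive control — fails.
(B) not (public area) — not met.
(i): F OR F → false.
(ii) consent to enter — holds.
(a): F AND T → false.
(A) no signage posted — satisfied.
(B) commercial use — fails.
So (i) is satisfied (T OR F).
(A) during posted hours — fails.
(B) no remedial action — not satisfied.
(C) condition ≥7 days old — not met.
(ii): F OR F OR F → false.
(b): T AND F → false.
(c) entrant a minor — fails.
(1) = F OR F OR F = false.
(2) proximate cause — holds.
(3) complaint lodged — satisfied.
Overall = F AND T AND T = false.

No — not liable.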